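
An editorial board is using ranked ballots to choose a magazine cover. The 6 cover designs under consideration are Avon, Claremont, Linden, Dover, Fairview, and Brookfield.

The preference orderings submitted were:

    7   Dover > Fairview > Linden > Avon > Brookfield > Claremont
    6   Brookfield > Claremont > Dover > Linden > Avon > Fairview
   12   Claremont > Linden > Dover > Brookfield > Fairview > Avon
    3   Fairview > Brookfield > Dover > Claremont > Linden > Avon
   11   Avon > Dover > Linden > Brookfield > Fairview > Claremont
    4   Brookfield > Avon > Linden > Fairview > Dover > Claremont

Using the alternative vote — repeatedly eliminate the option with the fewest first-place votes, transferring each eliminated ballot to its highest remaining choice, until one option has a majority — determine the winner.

Brookfield

Round 1: Claremont 12, Avon 11, Brookfield 10, Dover 7, Fairview 3, Linden 0. Linden has the fewest and is eliminated.
Round 2: Claremont 12, Avon 11, Brookfield 10, Dover 7, Fairview 3. Fairview has the fewest and is eliminated.
Round 3: Brookfield 13, Claremont 12, Avon 11, Dover 7. Dover has the fewest and is eliminated.
Round 4: Avon 18, Brookfield 13, Claremont 12. Claremont has the fewest and is eliminated.
Round 5: Brookfield 25, Avon 18. Brookfield has a majority.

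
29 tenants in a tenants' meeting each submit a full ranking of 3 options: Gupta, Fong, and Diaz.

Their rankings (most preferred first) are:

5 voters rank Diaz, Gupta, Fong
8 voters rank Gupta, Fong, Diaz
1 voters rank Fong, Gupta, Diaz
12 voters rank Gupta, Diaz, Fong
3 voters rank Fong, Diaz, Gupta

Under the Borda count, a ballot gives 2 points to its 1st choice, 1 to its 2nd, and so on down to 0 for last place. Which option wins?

Borda scores:
  Gupta: 5·1 + 8·2 + 1 + 12·2 + 3·0 = 46
  Fong: 5·0 + 8·1 + 2 + 12·0 + 3·2 = 16
  Diaz: 5·2 + 8·0 + 0 + 12·1 + 3·1 = 25
Gupta has the highest total.

Gupta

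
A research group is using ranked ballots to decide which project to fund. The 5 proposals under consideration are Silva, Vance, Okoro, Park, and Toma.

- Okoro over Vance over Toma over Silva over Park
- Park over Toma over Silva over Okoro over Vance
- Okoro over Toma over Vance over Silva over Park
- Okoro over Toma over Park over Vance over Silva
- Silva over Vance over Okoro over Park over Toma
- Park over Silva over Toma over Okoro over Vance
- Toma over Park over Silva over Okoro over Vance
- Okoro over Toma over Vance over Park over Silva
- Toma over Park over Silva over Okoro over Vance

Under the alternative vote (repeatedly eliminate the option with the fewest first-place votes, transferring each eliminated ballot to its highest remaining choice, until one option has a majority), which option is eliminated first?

Vance

Round 1: Okoro 4, Park 2, Toma 2, Silva 1, Vance 0. Vance has the fewest and is eliminated.
Round 2: Okoro 4, Park 2, Toma 2, Silva 1. Silva has the fewest and is eliminated.
Round 3: Okoro 5, Park 2, Toma 2. Okoro has a majority.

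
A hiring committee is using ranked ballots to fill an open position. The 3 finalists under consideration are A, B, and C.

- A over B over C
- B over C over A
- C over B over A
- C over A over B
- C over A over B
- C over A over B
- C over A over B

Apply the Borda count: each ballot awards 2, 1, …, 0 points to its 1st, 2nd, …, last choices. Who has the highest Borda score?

C

Borda scores:
  A: 2 + 0 + 0 + 1 + 1 + 1 + 1 = 6
  B: 1 + 2 + 1 + 0 + 0 + 0 + 0 = 4
  C: 0 + 1 + 2 + 2 + 2 + 2 + 2 = 11
C has the highest total.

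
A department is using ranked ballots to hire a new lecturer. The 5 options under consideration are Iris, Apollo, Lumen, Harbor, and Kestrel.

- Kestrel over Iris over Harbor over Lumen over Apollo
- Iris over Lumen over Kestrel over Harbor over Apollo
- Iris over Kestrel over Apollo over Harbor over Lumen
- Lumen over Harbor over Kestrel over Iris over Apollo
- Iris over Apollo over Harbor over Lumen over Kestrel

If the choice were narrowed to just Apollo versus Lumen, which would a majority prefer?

Lumen

Ballots ranking Apollo above Lumen: 2.
Ballots ranking Lumen above Apollo: 3.
Lumen wins the head-to-head, 3–2.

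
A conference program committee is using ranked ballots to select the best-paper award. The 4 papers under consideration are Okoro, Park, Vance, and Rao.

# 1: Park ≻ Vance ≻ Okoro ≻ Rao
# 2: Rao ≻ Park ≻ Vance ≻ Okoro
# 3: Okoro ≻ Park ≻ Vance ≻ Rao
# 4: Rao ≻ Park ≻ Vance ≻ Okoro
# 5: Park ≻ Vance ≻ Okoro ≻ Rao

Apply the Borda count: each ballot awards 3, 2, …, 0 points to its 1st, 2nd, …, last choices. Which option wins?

Park

Borda scores:
  Okoro: 1 + 0 + 3 + 0 + 1 = 5
  Park: 3 + 2 + 2 + 2 + 3 = 12
  Vance: 2 + 1 + 1 + 1 + 2 = 7
  Rao: 0 + 3 + 0 + 3 + 0 = 6
Park has the highest total.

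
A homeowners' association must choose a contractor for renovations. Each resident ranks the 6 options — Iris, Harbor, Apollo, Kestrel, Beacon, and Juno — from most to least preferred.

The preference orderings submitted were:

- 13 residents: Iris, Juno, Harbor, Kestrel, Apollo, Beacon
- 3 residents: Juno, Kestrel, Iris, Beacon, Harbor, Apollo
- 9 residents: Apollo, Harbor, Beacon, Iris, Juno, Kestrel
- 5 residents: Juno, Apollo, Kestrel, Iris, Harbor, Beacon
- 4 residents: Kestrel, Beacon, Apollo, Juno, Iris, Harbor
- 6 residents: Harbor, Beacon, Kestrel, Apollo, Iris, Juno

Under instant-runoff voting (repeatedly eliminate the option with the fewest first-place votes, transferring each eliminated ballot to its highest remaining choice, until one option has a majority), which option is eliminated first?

Round 1: Iris 13, Apollo 9, Juno 8, Harbor 6, Kestrel 4, Beacon 0. Beacon has the fewest and is eliminated.
Round 2: Iris 13, Apollo 9, Juno 8, Harbor 6, Kestrel 4. Kestrel has the fewest and is eliminated.
Round 3: Iris 13, Apollo 13, Juno 8, Harbor 6. Harbor has the fewest and is eliminated.
Round 4: Apollo 19, Iris 13, Juno 8. Juno has the fewest and is eliminated.
Round 5: Apollo 24, Iris 16. Apollo has a majority.

Beacon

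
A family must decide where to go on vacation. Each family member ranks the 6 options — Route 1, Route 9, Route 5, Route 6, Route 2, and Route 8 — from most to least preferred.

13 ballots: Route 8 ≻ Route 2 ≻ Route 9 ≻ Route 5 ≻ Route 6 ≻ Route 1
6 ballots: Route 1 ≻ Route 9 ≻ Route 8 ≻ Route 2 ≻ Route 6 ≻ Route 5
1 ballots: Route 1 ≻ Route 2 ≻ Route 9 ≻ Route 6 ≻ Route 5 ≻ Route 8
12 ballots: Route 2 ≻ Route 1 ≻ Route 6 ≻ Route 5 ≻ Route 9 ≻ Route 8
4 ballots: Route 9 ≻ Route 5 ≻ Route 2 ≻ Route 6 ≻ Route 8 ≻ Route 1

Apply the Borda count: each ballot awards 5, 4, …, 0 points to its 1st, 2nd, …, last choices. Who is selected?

Route 2

Borda scores:
  Route 1: 13·0 + 6·5 + 5 + 12·4 + 4·0 = 83
  Route 9: 13·3 + 6·4 + 3 + 12·1 + 4·5 = 98
  Route 5: 13·2 + 6·0 + 1 + 12·2 + 4·4 = 67
  Route 6: 13·1 + 6·1 + 2 + 12·3 + 4·2 = 65
  Route 2: 13·4 + 6·2 + 4 + 12·5 + 4·3 = 140
  Route 8: 13·5 + 6·3 + 0 + 12·0 + 4·1 = 87
Route 2 has the highest total.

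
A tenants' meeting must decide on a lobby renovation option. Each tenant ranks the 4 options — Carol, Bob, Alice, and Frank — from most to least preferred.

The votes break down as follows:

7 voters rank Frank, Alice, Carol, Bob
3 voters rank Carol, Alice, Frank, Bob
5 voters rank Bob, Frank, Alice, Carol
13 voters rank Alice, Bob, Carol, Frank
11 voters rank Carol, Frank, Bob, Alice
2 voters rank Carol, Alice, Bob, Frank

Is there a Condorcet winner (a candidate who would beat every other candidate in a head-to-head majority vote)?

No

Head-to-head results (41 voters total):
Carol vs Bob: Carol wins 23–18.
Carol vs Alice: Alice wins 25–16.
Carol vs Frank: Carol wins 29–12.
Bob vs Alice: Alice wins 25–16.
Bob vs Frank: Frank wins 21–20.
Alice vs Frank: Frank wins 23–18.
No candidate beats all others: Carol beats Frank beats Alice beats Carol, a majority cycle.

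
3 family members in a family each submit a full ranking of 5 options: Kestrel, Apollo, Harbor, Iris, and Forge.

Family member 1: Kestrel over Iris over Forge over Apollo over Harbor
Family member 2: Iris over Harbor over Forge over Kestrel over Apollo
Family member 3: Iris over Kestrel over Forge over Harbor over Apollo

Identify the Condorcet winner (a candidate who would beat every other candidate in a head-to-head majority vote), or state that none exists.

Head-to-head results (3 voters total):
Kestrel vs Apollo: Kestrel wins 3–0.
Kestrel vs Harbor: Kestrel wins 2–1.
Kestrel vs Iris: Iris wins 2–1.
Kestrel vs Forge: Kestrel wins 2–1.
Apollo vs Harbor: Harbor wins 2–1.
Apollo vs Iris: Iris wins 3–0.
Apollo vs Forge: Forge wins 3–0.
Harbor vs Iris: Iris wins 3–0.
Harbor vs Forge: Forge wins 2–1.
Iris vs Forge: Iris wins 3–0.
Iris beats each rival — Kestrel (2–1), Apollo (3–0), Harbor (3–0), Forge (3–0) — so Iris is the Condorcet winner.

Iris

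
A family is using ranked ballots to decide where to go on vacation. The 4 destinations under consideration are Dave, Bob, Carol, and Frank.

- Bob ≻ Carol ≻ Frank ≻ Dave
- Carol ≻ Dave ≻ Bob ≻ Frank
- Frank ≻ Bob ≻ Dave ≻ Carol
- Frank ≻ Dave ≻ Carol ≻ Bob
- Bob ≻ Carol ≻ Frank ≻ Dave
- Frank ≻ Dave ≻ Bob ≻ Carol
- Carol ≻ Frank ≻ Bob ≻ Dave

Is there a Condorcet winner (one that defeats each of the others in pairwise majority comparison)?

Head-to-head results (7 voters total):
Dave vs Bob: Bob wins 4–3.
Dave vs Carol: Carol wins 4–3.
Dave vs Frank: Frank wins 6–1.
Bob vs Carol: Bob wins 4–3.
Bob vs Frank: Frank wins 4–3.
Carol vs Frank: Carol wins 4–3.
No candidate beats all others: Bob beats Carol beats Frank beats Bob, a majority cycle.

No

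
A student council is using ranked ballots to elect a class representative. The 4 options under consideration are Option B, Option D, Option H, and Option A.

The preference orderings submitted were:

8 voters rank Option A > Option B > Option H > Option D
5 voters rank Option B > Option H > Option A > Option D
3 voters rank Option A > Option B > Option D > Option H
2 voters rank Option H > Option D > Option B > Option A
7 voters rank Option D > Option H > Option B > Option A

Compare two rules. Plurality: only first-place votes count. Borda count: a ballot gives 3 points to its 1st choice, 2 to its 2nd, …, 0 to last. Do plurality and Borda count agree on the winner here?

No

Plurality first-place counts: Option B 5, Option D 7, Option H 2, Option A 11 → Option A.
Borda totals: Option B 46, Option D 28, Option H 38, Option A 38 → Option B.
The two rules disagree: plurality picks Option A, Borda picks Option B.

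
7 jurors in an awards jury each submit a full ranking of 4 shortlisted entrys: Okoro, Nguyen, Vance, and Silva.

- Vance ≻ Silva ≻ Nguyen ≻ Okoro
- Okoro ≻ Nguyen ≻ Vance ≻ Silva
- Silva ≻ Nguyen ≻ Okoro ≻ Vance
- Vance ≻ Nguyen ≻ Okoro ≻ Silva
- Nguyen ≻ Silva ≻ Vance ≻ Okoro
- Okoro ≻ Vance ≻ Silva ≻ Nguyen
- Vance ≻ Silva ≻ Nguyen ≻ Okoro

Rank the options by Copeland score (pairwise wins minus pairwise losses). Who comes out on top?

Pairwise results:
  Okoro vs Nguyen: Nguyen wins 5–2.
  Okoro vs Vance: Vance wins 4–3.
  Okoro vs Silva: Silva wins 4–3.
  Nguyen vs Vance: Vance wins 4–3.
  Nguyen vs Silva: Silva wins 4–3.
  Vance vs Silva: Vance wins 5–2.
Copeland scores (wins − losses):
  Okoro: 0 − 3 = -3
  Nguyen: 1 − 2 = -1
  Vance: 3 − 0 = 3
  Silva: 2 − 1 = 1
Vance has the best Copeland score.

Vance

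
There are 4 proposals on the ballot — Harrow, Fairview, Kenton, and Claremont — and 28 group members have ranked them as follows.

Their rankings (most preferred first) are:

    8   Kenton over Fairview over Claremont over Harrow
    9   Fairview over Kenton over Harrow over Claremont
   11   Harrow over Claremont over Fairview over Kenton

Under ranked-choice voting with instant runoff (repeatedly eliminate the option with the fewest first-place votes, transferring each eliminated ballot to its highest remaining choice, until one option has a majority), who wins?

Round 1: Harrow 11, Fairview 9, Kenton 8, Claremont 0. Claremont has the fewest and is eliminated.
Round 2: Harrow 11, Fairview 9, Kenton 8. Kenton has the fewest and is eliminated.
Round 3: Fairview 17, Harrow 11. Fairview has a majority.

Fairview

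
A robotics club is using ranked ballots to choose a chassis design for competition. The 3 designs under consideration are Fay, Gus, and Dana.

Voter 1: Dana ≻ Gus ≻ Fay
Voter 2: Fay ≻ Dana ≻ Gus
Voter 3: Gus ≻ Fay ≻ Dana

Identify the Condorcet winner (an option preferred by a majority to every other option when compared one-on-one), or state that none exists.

There is no Condorcet winner

Head-to-head results (3 voters total):
Fay vs Gus: Gus wins 2–1.
Fay vs Dana: Fay wins 2–1.
Gus vs Dana: Dana wins 2–1.
No candidate beats all others: Fay beats Dana beats Gus beats Fay, a majority cycle.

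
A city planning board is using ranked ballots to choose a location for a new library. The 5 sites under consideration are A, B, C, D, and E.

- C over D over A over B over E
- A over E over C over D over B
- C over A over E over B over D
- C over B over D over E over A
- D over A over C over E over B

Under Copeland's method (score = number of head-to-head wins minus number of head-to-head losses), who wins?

Pairwise results:
  A vs B: A wins 4–1.
  A vs C: C wins 3–2.
  A vs D: D wins 3–2.
  A vs E: A wins 4–1.
  B vs C: C wins 5–0.
  B vs D: D wins 3–2.
  B vs E: E wins 3–2.
  C vs D: C wins 4–1.
  C vs E: C wins 4–1.
  D vs E: D wins 3–2.
Copeland scores (wins − losses):
  A: 2 − 2 = 0
  B: 0 − 4 = -4
  C: 4 − 0 = 4
  D: 3 − 1 = 2
  E: 1 − 3 = -2
C has the best Copeland score.

C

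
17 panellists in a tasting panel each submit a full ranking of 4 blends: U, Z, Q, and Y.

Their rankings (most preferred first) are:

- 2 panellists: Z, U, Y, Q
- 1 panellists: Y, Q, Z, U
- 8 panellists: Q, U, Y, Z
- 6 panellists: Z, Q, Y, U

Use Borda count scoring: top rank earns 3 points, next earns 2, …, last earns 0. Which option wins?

Borda scores:
  U: 2·2 + 0 + 8·2 + 6·0 = 20
  Z: 2·3 + 1 + 8·0 + 6·3 = 25
  Q: 2·0 + 2 + 8·3 + 6·2 = 38
  Y: 2·1 + 3 + 8·1 + 6·1 = 19
Q has the highest total.

Q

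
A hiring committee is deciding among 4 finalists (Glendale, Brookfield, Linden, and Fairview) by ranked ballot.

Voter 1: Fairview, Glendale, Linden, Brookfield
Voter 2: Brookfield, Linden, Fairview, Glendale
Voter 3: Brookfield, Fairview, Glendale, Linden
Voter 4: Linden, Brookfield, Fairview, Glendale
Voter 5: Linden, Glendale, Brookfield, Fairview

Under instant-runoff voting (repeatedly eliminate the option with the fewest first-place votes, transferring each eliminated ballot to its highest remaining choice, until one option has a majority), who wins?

Round 1: Brookfield 2, Linden 2, Fairview 1, Glendale 0. Glendale has the fewest and is eliminated.
Round 2: Brookfield 2, Linden 2, Fairview 1. Fairview has the fewest and is eliminated.
Round 3: Linden 3, Brookfield 2. Linden has a majority.

Linden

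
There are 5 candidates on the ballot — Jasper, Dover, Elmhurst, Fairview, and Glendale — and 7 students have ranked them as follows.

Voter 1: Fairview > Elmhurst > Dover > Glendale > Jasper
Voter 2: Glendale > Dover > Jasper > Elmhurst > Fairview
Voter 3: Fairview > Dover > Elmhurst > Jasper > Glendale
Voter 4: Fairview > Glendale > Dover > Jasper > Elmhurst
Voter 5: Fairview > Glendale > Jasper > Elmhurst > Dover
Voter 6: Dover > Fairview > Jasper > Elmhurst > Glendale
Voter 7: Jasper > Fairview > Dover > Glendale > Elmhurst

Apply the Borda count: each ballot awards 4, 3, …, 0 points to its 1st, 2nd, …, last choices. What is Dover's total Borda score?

16

Borda scores:
  Jasper: 0 + 2 + 1 + 1 + 2 + 2 + 4 = 12
  Dover: 2 + 3 + 3 + 2 + 0 + 4 + 2 = 16
  Elmhurst: 3 + 1 + 2 + 0 + 1 + 1 + 0 = 8
  Fairview: 4 + 0 + 4 + 4 + 4 + 3 + 3 = 22
  Glendale: 1 + 4 + 0 + 3 + 3 + 0 + 1 = 12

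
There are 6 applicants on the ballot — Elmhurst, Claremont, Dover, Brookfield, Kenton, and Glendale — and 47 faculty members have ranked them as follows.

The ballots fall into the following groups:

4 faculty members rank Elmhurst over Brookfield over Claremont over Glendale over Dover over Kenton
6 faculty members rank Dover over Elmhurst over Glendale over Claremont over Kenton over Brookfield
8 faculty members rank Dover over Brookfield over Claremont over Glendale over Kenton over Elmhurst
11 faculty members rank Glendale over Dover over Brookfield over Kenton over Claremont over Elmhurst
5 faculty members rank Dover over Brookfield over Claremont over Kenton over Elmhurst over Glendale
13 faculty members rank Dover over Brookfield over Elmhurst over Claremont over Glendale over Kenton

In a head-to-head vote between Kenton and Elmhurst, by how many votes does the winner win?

1

Ballots ranking Kenton above Elmhurst: 8+11+5 = 24.
Ballots ranking Elmhurst above Kenton: 4+6+13 = 23.
Kenton wins 24–23, a margin of 1.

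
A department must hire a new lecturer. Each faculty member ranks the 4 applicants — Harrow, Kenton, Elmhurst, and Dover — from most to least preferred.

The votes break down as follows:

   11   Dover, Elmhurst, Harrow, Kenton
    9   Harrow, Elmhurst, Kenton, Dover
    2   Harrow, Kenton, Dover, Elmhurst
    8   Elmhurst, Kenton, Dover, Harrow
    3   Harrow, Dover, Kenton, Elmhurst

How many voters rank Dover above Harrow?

Ballots ranking Dover above Harrow: 11+8 = 19.
Ballots ranking Harrow above Dover: 9+2+3 = 14.
So 19 of 33 voters prefer Dover to Harrow.

19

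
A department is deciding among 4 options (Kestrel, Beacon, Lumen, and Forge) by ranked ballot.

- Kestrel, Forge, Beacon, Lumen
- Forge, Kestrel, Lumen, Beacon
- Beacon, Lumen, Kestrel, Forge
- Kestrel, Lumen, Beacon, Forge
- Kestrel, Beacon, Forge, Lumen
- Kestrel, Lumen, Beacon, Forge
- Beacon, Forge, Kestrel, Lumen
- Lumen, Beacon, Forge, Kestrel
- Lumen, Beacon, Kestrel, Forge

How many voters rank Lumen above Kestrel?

Ballots ranking Lumen above Kestrel: 3.
Ballots ranking Kestrel above Lumen: 6.
So 3 of 9 voters prefer Lumen to Kestrel.

3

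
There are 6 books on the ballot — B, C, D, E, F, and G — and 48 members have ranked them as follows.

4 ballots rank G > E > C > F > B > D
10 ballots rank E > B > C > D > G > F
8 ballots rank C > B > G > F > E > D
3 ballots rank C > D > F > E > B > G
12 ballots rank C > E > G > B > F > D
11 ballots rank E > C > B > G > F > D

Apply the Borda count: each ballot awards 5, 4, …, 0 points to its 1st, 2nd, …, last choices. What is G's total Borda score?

112

Borda scores:
  B: 4·1 + 10·4 + 8·4 + 3·1 + 12·2 + 11·3 = 136
  C: 4·3 + 10·3 + 8·5 + 3·5 + 12·5 + 11·4 = 201
  D: 4·0 + 10·2 + 8·0 + 3·4 + 12·0 + 11·0 = 32
  E: 4·4 + 10·5 + 8·1 + 3·2 + 12·4 + 11·5 = 183
  F: 4·2 + 10·0 + 8·2 + 3·3 + 12·1 + 11·1 = 56
  G: 4·5 + 10·1 + 8·3 + 3·0 + 12·3 + 11·2 = 112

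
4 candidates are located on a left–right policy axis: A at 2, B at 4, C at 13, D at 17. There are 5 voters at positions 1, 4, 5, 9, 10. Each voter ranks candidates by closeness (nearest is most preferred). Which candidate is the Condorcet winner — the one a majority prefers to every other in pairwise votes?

B

With single-peaked preferences on a line, the Condorcet winner is the candidate closest to the median voter.
The median voter (position 5) is closest to B at 4.
Check: B vs D — voters closer to B: 5 of 5.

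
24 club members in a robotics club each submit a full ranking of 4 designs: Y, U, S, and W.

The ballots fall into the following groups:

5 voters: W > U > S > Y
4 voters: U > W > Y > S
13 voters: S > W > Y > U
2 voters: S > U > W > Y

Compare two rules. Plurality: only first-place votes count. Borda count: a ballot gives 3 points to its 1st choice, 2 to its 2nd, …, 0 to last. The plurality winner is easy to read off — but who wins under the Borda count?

Plurality first-place counts: Y 0, U 4, S 15, W 5 → S.
Borda totals: Y 17, U 26, S 50, W 51 → W.

W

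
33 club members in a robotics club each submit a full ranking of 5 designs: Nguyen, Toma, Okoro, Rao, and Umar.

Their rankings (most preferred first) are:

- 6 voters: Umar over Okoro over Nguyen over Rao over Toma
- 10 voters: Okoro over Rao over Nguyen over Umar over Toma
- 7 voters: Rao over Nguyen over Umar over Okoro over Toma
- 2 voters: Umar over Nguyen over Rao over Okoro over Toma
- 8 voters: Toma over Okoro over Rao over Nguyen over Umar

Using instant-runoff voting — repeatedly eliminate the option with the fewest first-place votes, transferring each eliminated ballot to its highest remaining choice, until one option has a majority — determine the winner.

Round 1: Okoro 10, Toma 8, Umar 8, Rao 7, Nguyen 0. Nguyen has the fewest and is eliminated.
Round 2: Okoro 10, Toma 8, Umar 8, Rao 7. Rao has the fewest and is eliminated.
Round 3: Umar 15, Okoro 10, Toma 8. Toma has the fewest and is eliminated.
Round 4: Okoro 18, Umar 15. Okoro has a majority.

Okoro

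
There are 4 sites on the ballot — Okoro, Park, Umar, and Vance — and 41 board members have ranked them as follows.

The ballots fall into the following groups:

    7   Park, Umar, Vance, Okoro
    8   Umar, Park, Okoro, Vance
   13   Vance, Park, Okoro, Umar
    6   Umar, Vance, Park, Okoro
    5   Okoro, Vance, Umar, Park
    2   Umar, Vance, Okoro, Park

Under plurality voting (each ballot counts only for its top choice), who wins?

Umar

First-place vote totals:
  Okoro: 5
  Park: 7
  Umar: 16
  Vance: 13
Umar has the most first-place votes.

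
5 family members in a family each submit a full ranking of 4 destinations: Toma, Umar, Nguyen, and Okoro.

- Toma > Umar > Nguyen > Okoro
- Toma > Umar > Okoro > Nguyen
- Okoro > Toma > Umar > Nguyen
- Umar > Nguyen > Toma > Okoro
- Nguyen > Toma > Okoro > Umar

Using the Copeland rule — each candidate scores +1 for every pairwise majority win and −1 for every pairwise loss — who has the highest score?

Pairwise results:
  Toma vs Umar: Toma wins 4–1.
  Toma vs Nguyen: Toma wins 3–2.
  Toma vs Okoro: Toma wins 4–1.
  Umar vs Nguyen: Umar wins 4–1.
  Umar vs Okoro: Umar wins 3–2.
  Nguyen vs Okoro: Nguyen wins 3–2.
Copeland scores (wins − losses):
  Toma: 3 − 0 = 3
  Umar: 2 − 1 = 1
  Nguyen: 1 − 2 = -1
  Okoro: 0 − 3 = -3
Toma has the best Copeland score.

Toma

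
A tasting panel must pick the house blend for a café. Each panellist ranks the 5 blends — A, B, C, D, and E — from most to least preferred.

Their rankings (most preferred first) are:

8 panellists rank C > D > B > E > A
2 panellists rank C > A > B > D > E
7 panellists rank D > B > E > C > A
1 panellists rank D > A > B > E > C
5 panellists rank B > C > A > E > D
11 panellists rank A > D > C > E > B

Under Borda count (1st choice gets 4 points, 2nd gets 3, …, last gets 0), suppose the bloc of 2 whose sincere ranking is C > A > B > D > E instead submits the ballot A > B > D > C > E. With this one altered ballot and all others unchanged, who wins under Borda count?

D

Borda totals with the altered ballot: A 65, B 65, C 78, D 93, E 39.
The winner is unchanged: still D.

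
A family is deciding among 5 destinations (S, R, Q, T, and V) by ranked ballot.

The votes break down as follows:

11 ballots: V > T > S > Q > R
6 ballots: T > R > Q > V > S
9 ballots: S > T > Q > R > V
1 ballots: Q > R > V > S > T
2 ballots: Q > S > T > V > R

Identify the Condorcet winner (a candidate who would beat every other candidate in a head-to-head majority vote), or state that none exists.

Head-to-head results (29 voters total):
S vs R: S wins 22–7.
S vs Q: S wins 20–9.
S vs T: T wins 17–12.
S vs V: V wins 18–11.
R vs Q: Q wins 23–6.
R vs T: T wins 28–1.
R vs V: R wins 16–13.
Q vs T: T wins 26–3.
Q vs V: Q wins 18–11.
T vs V: T wins 17–12.
T beats each rival — S (17–12), R (28–1), Q (26–3), V (17–12) — so T is the Condorcet winner.

T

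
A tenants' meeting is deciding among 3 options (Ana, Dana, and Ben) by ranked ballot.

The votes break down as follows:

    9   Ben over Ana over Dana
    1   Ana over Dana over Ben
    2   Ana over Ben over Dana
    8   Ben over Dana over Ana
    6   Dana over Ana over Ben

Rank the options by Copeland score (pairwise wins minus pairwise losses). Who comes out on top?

Pairwise results:
  Ana vs Dana: Dana wins 14–12.
  Ana vs Ben: Ben wins 17–9.
  Dana vs Ben: Ben wins 19–7.
Copeland scores (wins − losses):
  Ana: 0 − 2 = -2
  Dana: 1 − 1 = 0
  Ben: 2 − 0 = 2
Ben has the best Copeland score.

Ben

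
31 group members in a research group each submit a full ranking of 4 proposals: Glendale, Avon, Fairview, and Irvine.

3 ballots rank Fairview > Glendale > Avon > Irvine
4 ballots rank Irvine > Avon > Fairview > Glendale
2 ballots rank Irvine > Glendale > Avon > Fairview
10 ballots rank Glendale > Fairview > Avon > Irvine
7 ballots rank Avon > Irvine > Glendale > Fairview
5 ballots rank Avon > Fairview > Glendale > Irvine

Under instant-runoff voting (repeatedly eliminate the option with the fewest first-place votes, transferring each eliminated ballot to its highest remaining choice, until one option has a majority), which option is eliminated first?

Round 1: Avon 12, Glendale 10, Irvine 6, Fairview 3. Fairview has the fewest and is eliminated.
Round 2: Glendale 13, Avon 12, Irvine 6. Irvine has the fewest and is eliminated.
Round 3: Avon 16, Glendale 15. Avon has a majority.

Fairview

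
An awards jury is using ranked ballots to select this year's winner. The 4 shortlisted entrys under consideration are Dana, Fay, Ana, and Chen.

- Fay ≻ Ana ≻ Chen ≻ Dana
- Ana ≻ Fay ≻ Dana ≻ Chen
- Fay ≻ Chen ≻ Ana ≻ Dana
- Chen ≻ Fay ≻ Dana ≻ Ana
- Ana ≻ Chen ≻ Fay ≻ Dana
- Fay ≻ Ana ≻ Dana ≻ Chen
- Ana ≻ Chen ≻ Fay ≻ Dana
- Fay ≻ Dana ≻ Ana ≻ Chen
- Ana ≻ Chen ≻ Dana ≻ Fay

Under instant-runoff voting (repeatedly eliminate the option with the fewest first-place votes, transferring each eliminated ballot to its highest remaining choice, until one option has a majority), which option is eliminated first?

Round 1: Fay 4, Ana 4, Chen 1, Dana 0. Dana has the fewest and is eliminated.
Round 2: Fay 4, Ana 4, Chen 1. Chen has the fewest and is eliminated.
Round 3: Fay 5, Ana 4. Fay has a majority.

Dana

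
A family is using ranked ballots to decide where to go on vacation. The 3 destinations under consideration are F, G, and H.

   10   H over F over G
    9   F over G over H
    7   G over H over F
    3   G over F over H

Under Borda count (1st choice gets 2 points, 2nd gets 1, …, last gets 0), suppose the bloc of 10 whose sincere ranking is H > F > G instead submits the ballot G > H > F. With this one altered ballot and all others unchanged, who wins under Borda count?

Borda totals with the altered ballot: F 21, G 49, H 17.
The switch changes the winner from F to G.

G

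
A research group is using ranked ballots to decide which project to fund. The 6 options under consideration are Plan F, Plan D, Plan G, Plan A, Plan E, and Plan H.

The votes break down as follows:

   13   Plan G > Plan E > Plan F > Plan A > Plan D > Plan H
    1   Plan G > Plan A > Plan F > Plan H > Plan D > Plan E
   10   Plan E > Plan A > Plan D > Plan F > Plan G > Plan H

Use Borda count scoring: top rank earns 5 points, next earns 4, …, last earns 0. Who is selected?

Plan E

Borda scores:
  Plan F: 13·3 + 3 + 10·2 = 62
  Plan D: 13·1 + 1 + 10·3 = 44
  Plan G: 13·5 + 5 + 10·1 = 80
  Plan A: 13·2 + 4 + 10·4 = 70
  Plan E: 13·4 + 0 + 10·5 = 102
  Plan H: 13·0 + 2 + 10·0 = 2
Plan E has the highest total.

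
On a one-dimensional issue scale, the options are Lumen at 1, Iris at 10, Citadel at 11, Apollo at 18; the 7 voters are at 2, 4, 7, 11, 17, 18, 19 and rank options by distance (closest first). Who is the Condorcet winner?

Citadel

With single-peaked preferences on a line, the Condorcet winner is the candidate closest to the median voter.
The median voter (position 11) is closest to Citadel at 11.
Check: Citadel vs Apollo — voters closer to Citadel: 4 of 7.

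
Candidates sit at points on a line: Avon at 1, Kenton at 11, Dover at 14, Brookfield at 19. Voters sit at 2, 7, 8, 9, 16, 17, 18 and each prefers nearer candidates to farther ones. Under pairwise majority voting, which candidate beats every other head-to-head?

Kenton

With single-peaked preferences on a line, the Condorcet winner is the candidate closest to the median voter.
The median voter (position 9) is closest to Kenton at 11.
Check: Kenton vs Dover — voters closer to Kenton: 4 of 7.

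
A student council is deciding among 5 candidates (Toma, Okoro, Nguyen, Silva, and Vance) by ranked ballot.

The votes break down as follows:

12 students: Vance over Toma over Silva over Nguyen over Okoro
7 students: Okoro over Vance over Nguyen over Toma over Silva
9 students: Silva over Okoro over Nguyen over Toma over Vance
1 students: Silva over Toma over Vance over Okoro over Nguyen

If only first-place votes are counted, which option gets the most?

First-place vote totals:
  Toma: 0
  Okoro: 7
  Nguyen: 0
  Silva: 10
  Vance: 12
Vance has the most first-place votes.

Vance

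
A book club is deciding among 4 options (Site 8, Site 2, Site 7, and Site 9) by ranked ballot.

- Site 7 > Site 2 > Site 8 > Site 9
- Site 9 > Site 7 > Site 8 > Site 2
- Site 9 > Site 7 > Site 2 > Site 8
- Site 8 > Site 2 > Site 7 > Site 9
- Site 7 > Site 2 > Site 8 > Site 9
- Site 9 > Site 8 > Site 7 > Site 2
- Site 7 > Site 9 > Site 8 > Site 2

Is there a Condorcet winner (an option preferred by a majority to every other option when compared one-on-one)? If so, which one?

Head-to-head results (7 voters total):
Site 8 vs Site 2: Site 8 wins 4–3.
Site 8 vs Site 7: Site 7 wins 5–2.
Site 8 vs Site 9: Site 9 wins 4–3.
Site 2 vs Site 7: Site 7 wins 6–1.
Site 2 vs Site 9: Site 9 wins 4–3.
Site 7 vs Site 9: Site 7 wins 4–3.
Site 7 beats each rival — Site 8 (5–2), Site 2 (6–1), Site 9 (4–3) — so Site 7 is the Condorcet winner.

Site 7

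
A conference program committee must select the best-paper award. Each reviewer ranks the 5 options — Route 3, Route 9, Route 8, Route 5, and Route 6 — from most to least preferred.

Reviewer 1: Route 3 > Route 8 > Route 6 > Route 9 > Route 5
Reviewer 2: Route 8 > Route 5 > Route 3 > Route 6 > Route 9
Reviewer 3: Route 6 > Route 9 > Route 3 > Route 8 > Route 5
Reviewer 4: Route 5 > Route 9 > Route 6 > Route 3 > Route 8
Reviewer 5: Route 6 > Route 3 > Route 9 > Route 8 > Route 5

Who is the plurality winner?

First-place vote totals:
  Route 3: 1
  Route 9: 0
  Route 8: 1
  Route 5: 1
  Route 6: 2
Route 6 has the most first-place votes.

Route 6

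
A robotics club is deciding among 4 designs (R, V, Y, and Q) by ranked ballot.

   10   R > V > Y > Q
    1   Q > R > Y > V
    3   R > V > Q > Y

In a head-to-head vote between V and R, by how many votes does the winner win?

14

Ballots ranking V above R: 0.
Ballots ranking R above V: 10+1+3 = 14.
R wins 14–0, a margin of 14.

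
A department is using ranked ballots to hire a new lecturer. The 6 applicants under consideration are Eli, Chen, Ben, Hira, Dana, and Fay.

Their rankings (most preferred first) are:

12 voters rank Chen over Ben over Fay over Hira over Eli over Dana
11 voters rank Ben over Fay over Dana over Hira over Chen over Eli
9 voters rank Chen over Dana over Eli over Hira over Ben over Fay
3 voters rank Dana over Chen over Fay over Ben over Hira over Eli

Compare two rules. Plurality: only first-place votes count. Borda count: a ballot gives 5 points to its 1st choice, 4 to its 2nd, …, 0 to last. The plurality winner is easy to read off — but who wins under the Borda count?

Plurality first-place counts: Eli 0, Chen 21, Ben 11, Hira 0, Dana 3, Fay 0 → Chen.
Borda totals: Eli 39, Chen 128, Ben 118, Hira 67, Dana 84, Fay 89 → Chen.

Chen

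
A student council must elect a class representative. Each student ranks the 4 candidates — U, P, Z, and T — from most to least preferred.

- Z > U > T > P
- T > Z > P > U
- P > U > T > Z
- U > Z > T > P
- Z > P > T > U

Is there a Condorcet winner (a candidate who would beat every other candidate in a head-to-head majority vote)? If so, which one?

Z

Head-to-head results (5 voters total):
U vs P: P wins 3–2.
U vs Z: Z wins 3–2.
U vs T: U wins 3–2.
P vs Z: Z wins 4–1.
P vs T: T wins 3–2.
Z vs T: Z wins 3–2.
Z beats each rival — U (3–2), P (4–1), T (3–2) — so Z is the Condorcet winner.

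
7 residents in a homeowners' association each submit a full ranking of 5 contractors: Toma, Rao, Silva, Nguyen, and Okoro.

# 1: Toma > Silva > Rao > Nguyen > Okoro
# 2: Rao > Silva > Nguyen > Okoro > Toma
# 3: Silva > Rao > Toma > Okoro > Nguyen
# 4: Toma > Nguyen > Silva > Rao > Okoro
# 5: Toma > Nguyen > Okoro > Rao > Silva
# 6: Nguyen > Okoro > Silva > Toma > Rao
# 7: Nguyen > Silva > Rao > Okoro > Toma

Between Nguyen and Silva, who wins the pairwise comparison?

Ballots ranking Nguyen above Silva: 4.
Ballots ranking Silva above Nguyen: 3.
Nguyen wins the head-to-head, 4–3.

Nguyen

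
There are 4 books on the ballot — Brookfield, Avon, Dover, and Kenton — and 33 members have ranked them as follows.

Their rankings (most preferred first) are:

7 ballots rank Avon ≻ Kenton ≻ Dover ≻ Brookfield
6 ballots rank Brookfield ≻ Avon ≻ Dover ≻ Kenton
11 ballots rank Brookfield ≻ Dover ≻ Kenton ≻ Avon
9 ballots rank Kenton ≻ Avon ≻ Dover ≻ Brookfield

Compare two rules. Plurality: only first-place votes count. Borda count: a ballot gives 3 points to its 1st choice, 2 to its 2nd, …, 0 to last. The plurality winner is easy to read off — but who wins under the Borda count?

Plurality first-place counts: Brookfield 17, Avon 7, Dover 0, Kenton 9 → Brookfield.
Borda totals: Brookfield 51, Avon 51, Dover 44, Kenton 52 → Kenton.

Kenton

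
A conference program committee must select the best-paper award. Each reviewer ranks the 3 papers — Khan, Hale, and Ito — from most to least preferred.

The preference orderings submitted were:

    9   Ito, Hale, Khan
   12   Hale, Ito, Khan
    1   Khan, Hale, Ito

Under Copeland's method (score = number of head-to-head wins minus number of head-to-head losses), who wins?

Pairwise results:
  Khan vs Hale: Hale wins 21–1.
  Khan vs Ito: Ito wins 21–1.
  Hale vs Ito: Hale wins 13–9.
Copeland scores (wins − losses):
  Khan: 0 − 2 = -2
  Hale: 2 − 0 = 2
  Ito: 1 − 1 = 0
Hale has the best Copeland score.

Hale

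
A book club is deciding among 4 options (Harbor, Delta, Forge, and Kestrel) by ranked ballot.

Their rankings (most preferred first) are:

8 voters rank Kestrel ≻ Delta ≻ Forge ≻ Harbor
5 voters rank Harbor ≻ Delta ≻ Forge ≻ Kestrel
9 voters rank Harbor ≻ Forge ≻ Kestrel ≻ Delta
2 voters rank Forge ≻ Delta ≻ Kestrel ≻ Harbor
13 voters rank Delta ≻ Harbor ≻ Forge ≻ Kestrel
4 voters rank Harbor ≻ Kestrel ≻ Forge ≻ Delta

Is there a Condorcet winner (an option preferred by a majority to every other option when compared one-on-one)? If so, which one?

There is no Condorcet winner

Head-to-head results (41 voters total):
Harbor vs Delta: Delta wins 23–18.
Harbor vs Forge: Harbor wins 31–10.
Harbor vs Kestrel: Harbor wins 31–10.
Delta vs Forge: Delta wins 26–15.
Delta vs Kestrel: Kestrel wins 21–20.
Forge vs Kestrel: Forge wins 29–12.
No candidate beats all others: Harbor beats Kestrel beats Delta beats Harbor, a majority cycle.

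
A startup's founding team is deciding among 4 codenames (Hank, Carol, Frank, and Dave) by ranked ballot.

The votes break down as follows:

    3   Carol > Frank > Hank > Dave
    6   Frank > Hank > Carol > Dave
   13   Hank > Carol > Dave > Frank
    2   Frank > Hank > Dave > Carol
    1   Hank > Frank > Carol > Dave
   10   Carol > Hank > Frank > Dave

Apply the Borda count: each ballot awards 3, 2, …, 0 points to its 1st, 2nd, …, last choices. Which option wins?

Hank

Borda scores:
  Hank: 3·1 + 6·2 + 13·3 + 2·2 + 3 + 10·2 = 81
  Carol: 3·3 + 6·1 + 13·2 + 2·0 + 1 + 10·3 = 72
  Frank: 3·2 + 6·3 + 13·0 + 2·3 + 2 + 10·1 = 42
  Dave: 3·0 + 6·0 + 13·1 + 2·1 + 0 + 10·0 = 15
Hank has the highest total.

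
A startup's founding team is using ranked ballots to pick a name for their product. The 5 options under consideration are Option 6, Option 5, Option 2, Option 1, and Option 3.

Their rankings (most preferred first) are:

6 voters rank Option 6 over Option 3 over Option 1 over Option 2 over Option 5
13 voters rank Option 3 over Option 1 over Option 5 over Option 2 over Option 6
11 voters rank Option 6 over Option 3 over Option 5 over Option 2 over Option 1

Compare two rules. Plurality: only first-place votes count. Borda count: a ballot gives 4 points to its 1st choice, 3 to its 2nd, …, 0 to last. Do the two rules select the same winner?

Plurality first-place counts: Option 6 17, Option 5 0, Option 2 0, Option 1 0, Option 3 13 → Option 6.
Borda totals: Option 6 68, Option 5 48, Option 2 30, Option 1 51, Option 3 103 → Option 3.
The two rules disagree: plurality picks Option 6, Borda picks Option 3.

No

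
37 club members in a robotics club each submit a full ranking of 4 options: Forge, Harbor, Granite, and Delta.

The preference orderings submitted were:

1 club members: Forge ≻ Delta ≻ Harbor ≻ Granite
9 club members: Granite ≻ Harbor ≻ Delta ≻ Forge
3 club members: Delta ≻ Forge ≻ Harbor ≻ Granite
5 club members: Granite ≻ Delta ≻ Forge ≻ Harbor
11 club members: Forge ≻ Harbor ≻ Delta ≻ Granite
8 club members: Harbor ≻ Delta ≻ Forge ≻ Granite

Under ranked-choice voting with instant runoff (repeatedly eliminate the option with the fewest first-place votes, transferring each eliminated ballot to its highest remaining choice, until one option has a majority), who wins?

Round 1: Granite 14, Forge 12, Harbor 8, Delta 3. Delta has the fewest and is eliminated.
Round 2: Forge 15, Granite 14, Harbor 8. Harbor has the fewest and is eliminated.
Round 3: Forge 23, Granite 14. Forge has a majority.

Forge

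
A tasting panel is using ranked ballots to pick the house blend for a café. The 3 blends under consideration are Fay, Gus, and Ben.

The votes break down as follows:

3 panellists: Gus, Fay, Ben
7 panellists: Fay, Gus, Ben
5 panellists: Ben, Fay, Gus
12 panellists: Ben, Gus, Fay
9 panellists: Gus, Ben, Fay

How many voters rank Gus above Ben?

Ballots ranking Gus above Ben: 3+7+9 = 19.
Ballots ranking Ben above Gus: 5+12 = 17.
So 19 of 36 voters prefer Gus to Ben.

19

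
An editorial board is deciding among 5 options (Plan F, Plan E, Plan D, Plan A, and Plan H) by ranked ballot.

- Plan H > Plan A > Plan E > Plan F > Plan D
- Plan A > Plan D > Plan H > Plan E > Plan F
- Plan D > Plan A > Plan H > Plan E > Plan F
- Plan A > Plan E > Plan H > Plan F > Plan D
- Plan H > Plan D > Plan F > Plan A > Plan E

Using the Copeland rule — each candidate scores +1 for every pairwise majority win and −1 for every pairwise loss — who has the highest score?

Plan A

Pairwise results:
  Plan F vs Plan E: Plan E wins 4–1.
  Plan F vs Plan D: Plan D wins 3–2.
  Plan F vs Plan A: Plan A wins 4–1.
  Plan F vs Plan H: Plan H wins 5–0.
  Plan E vs Plan D: Plan D wins 3–2.
  Plan E vs Plan A: Plan A wins 5–0.
  Plan E vs Plan H: Plan H wins 4–1.
  Plan D vs Plan A: Plan A wins 3–2.
  Plan D vs Plan H: Plan H wins 3–2.
  Plan A vs Plan H: Plan A wins 3–2.
Copeland scores (wins − losses):
  Plan F: 0 − 4 = -4
  Plan E: 1 − 3 = -2
  Plan D: 2 − 2 = 0
  Plan A: 4 − 0 = 4
  Plan H: 3 − 1 = 2
Plan A has the best Copeland score.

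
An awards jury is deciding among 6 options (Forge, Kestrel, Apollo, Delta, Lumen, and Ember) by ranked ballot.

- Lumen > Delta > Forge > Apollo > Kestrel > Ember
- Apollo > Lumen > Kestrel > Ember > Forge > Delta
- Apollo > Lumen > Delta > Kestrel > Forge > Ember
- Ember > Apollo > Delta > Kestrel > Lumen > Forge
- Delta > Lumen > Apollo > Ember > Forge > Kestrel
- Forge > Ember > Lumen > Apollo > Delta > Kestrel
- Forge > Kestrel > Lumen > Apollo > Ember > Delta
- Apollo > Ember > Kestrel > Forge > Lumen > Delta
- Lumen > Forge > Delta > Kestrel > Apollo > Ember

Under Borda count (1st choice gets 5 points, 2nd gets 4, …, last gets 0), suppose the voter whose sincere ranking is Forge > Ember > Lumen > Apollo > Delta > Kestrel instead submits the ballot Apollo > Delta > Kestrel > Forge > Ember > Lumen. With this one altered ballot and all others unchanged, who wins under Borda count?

Apollo

Borda totals with the altered ballot: Forge 19, Kestrel 20, Apollo 32, Delta 22, Lumen 27, Ember 15.
The switch changes the winner from Lumen to Apollo.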